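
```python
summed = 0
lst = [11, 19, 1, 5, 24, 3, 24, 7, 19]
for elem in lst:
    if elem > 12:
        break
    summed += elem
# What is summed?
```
Trace:
  summed=0
  summed=11, elem=11
  summed=11, elem=19

Final answer: 11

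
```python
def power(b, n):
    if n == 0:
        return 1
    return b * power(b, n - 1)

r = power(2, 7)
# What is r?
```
Call trace:
power(b=2, n=7)
  power(b=2, n=6)
    power(b=2, n=5)
      power(b=2, n=4)
        power(b=2, n=3)
          power(b=2, n=2)
            power(b=2, n=1)
              power(b=2, n=0)
              -> return 1
            -> return 2
          -> return 4
        -> return 8
      -> return 16
    -> return 32
  -> return 64
-> return 128

Final answer: 128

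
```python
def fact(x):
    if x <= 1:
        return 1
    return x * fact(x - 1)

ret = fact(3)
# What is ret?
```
Call trace:
fact(x=3)
  fact(x=2)
    fact(x=1)
    -> return 1
  -> return 2
-> return 6

Final answer: 6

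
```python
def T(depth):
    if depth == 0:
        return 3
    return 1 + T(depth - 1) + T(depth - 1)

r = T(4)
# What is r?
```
Call trace (a repeated sub-call is expanded the first time; later identical calls just restate its return value):
T(depth=4)
  T(depth=3)
    T(depth=2)
      T(depth=1)
        T(depth=0)
        -> return 3
        T(depth=0)
        -> return 3
      -> return 7
      T(depth=1) -> return 7  (same call as traced above)
    -> return 15
    T(depth=2) -> return 15  (same call as traced above)
  -> return 31
  T(depth=3) -> return 31  (same call as traced above)
-> return 63

Final answer: 63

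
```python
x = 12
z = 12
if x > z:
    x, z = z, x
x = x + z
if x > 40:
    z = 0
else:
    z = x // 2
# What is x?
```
Trace:
  x=12
  x=12, z=12
  x=12, z=12
  x=24, z=12
  x=24, z=12

Final answer: 24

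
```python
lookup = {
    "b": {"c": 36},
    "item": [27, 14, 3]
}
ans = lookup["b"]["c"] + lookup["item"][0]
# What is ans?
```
Trace:
  lookup={'b': {'c': 36}, 'item': [27, 14, 3]}
  lookup={'b': {'c': 36}, 'item': [27, 14, 3]}, ans=63

Final answer: 63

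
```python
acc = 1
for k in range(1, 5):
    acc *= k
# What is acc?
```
Trace:
  acc=1
  acc=1, k=1
  acc=2, k=2
  acc=6, k=3
  acc=24, k=4

Final answer: 24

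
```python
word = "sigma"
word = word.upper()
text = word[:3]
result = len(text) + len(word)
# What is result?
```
Trace:
  word='sigma'
  word='SIGMA'
  word='SIGMA', text='SIG'
  word='SIGMA', text='SIG', result=8

Final answer: 8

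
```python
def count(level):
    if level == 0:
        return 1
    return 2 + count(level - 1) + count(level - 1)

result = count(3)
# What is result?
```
Call trace (a repeated sub-call is expanded the first time; later identical calls just restate its return value):
count(level=3)
  count(level=2)
    count(level=1)
      count(level=0)
      -> return 1
      count(level=0)
      -> return 1
    -> return 4
    count(level=1) -> return 4  (same call as traced above)
  -> return 10
  count(level=2) -> return 10  (same call as traced above)
-> return 22

Final answer: 22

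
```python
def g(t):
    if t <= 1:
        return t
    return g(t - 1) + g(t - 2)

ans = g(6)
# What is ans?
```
Call trace (a repeated sub-call is expanded the first time; later identical calls just restate its return value):
g(t=6)
  g(t=5)
    g(t=4)
      g(t=3)
        g(t=2)
          g(t=1)
          -> return 1
          g(t=0)
          -> return 0
        -> return 1
        g(t=1)
        -> return 1
      -> return 2
      g(t=2) -> return 1  (same call as traced above)
    -> return 3
    g(t=3) -> return 2  (same call as traced above)
  -> return 5
  g(t=4) -> return 3  (same call as traced above)
-> return 8

Final answer: 8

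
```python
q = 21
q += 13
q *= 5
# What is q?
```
Trace:
  q=21
  q=34
  q=170

Final answer: 170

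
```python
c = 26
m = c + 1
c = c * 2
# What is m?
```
Trace:
  c=26
  c=26, m=27
  c=52, m=27

Final answer: 27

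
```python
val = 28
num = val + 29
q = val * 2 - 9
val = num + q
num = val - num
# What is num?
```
Trace:
  val=28
  val=28, num=57
  val=28, num=57, q=47
  val=104, num=57, q=47
  val=104, num=47, q=47

Final answer: 47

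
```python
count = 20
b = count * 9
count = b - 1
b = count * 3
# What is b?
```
Trace:
  count=20
  count=20, b=180
  count=179, b=180
  count=179, b=537

Final answer: 537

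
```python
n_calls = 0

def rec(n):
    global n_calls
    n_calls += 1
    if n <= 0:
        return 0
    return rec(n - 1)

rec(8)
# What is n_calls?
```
Call trace:
rec(n=8)
  rec(n=7)
    rec(n=6)
      rec(n=5)
        rec(n=4)
          rec(n=3)
            rec(n=2)
              rec(n=1)
                rec(n=0)
                -> return 0
              -> return 0
            -> return 0
          -> return 0
        -> return 0
      -> return 0
    -> return 0
  -> return 0
-> return 0

n_calls is incremented once per call. rec is entered once for each n = 8, 7, 6, 5, 4, 3, 2, 1, 0 (the n <= 0 call returns without recursing), i.e. 8 + 1 calls.
n_calls = 9

Final answer: 9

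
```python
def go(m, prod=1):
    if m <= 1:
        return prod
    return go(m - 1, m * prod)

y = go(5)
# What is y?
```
Call trace:
go(m=5, prod=1)
  go(m=4, prod=5)
    go(m=3, prod=20)
      go(m=2, prod=60)
        go(m=1, prod=120)
        -> return 120
      -> return 120
    -> return 120
  -> return 120
-> return 120

Final answer: 120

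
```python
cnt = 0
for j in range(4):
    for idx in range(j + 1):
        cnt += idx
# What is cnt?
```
Trace:
  cnt=0
  cnt=0, j=0, idx=0
  cnt=0, j=1, idx=0
  cnt=1, j=1, idx=1
  cnt=1, j=2, idx=0
  cnt=2, j=2, idx=1
  cnt=4, j=2, idx=2
  cnt=4, j=3, idx=0
  cnt=5, j=3, idx=1
  cnt=7, j=3, idx=2
  cnt=10, j=3, idx=3

Final answer: 10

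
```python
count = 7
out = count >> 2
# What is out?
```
Trace:
  count=7
  count=7, out=1

Final answer: 1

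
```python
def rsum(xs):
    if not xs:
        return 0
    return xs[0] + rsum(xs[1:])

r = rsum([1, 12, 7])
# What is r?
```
Call trace:
rsum(xs=[1, 12, 7])
  rsum(xs=[12, 7])
    rsum(xs=[7])
      rsum(xs=[])
      -> return 0
    -> return 7
  -> return 19
-> return 20

Final answer: 20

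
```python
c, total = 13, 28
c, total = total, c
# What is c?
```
Trace:
  c=13, total=28
  c=28, total=13

Final answer: 28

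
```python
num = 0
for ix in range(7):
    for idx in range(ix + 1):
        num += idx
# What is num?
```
Trace:
  num=0
  num=0, ix=0, idx=0
  num=0, ix=1, idx=0
  num=1, ix=1, idx=1
  num=1, ix=2, idx=0
  num=2, ix=2, idx=1
  num=4, ix=2, idx=2
  num=4, ix=3, idx=0
  num=5, ix=3, idx=1
  num=7, ix=3, idx=2
  num=10, ix=3, idx=3
  num=10, ix=4, idx=0
  num=11, ix=4, idx=1
  num=13, ix=4, idx=2
  num=16, ix=4, idx=3
  num=20, ix=4, idx=4
  num=20, ix=5, idx=0
  num=21, ix=5, idx=1
  num=23, ix=5, idx=2
  num=26, ix=5, idx=3
  num=30, ix=5, idx=4
  num=35, ix=5, idx=5
  num=35, ix=6, idx=0
  num=36, ix=6, idx=1
  num=38, ix=6, idx=2
  num=41, ix=6, idx=3
  num=45, ix=6, idx=4
  num=50, ix=6, idx=5
  num=56, ix=6, idx=6

Final answer: 56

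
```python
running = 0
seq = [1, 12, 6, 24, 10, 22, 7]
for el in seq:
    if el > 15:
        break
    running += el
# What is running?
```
Trace:
  running=0
  running=1, el=1
  running=13, el=12
  running=19, el=6
  running=19, el=24

Final answer: 19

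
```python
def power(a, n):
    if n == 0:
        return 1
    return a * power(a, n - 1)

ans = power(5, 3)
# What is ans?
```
Call trace:
power(a=5, n=3)
  power(a=5, n=2)
    power(a=5, n=1)
      power(a=5, n=0)
      -> return 1
    -> return 5
  -> return 25
-> return 125

Final answer: 125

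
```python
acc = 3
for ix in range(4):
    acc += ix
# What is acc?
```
Trace:
  acc=3
  acc=3, ix=0
  acc=4, ix=1
  acc=6, ix=2
  acc=9, ix=3

Final answer: 9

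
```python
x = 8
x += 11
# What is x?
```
Trace:
  x=8
  x=19

Final answer: 19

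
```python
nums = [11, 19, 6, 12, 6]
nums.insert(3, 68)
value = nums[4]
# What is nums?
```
Trace:
  nums=[11, 19, 6, 12, 6]
  nums=[11, 19, 6, 68, 12, 6]
  nums=[11, 19, 6, 68, 12, 6], value=12

Final answer: [11, 19, 6, 68, 12, 6]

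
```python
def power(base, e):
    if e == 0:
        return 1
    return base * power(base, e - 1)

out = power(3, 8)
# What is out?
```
Call trace:
power(base=3, e=8)
  power(base=3, e=7)
    power(base=3, e=6)
      power(base=3, e=5)
        power(base=3, e=4)
          power(base=3, e=3)
            power(base=3, e=2)
              power(base=3, e=1)
                power(base=3, e=0)
                -> return 1
              -> return 3
            -> return 9
          -> return 27
        -> return 81
      -> return 243
    -> return 729
  -> return 2187
-> return 6561

Final answer: 6561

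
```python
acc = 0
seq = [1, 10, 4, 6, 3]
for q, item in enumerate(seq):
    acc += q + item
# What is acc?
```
Trace:
  acc=0
  acc=1, q=0, item=1
  acc=12, q=1, item=10
  acc=18, q=2, item=4
  acc=27, q=3, item=6
  acc=34, q=4, item=3

Final answer: 34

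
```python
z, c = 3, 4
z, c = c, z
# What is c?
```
Trace:
  z=3, c=4
  z=4, c=3

Final answer: 3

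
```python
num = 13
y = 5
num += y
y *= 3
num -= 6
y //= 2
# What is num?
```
Trace:
  num=13
  num=13, y=5
  num=18, y=5
  num=18, y=15
  num=12, y=15
  num=12, y=7

Final answer: 12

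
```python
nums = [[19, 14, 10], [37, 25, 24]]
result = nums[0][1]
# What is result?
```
Trace:
  nums=[[19, 14, 10], [37, 25, 24]]
  nums=[[19, 14, 10], [37, 25, 24]], result=14

Final answer: 14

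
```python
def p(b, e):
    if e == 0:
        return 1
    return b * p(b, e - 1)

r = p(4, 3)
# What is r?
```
Call trace:
p(b=4, e=3)
  p(b=4, e=2)
    p(b=4, e=1)
      p(b=4, e=0)
      -> return 1
    -> return 4
  -> return 16
-> return 64

Final answer: 64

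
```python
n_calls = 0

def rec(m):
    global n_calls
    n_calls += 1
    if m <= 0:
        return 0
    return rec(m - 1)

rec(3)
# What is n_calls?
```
Call trace:
rec(m=3)
  rec(m=2)
    rec(m=1)
      rec(m=0)
      -> return 0
    -> return 0
  -> return 0
-> return 0

n_calls is incremented once per call. rec is entered once for each m = 3, 2, 1, 0 (the m <= 0 call returns without recursing), i.e. 3 + 1 calls.
n_calls = 4

Final answer: 4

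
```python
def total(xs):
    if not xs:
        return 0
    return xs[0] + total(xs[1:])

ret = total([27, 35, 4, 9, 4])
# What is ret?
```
Call trace:
total(xs=[27, 35, 4, 9, 4])
  total(xs=[35, 4, 9, 4])
    total(xs=[4, 9, 4])
      total(xs=[9, 4])
        total(xs=[4])
          total(xs=[])
          -> return 0
        -> return 4
      -> return 13
    -> return 17
  -> return 52
-> return 79

Final answer: 79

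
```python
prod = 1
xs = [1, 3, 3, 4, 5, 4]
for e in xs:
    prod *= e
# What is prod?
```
Trace:
  prod=1
  prod=1, e=1
  prod=3, e=3
  prod=9, e=3
  prod=36, e=4
  prod=180, e=5
  prod=720, e=4

Final answer: 720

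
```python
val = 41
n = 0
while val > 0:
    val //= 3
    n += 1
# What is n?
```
Trace:
  val=41
  val=41, n=0
  val=13, n=1
  val=4, n=2
  val=1, n=3
  val=0, n=4

Final answer: 4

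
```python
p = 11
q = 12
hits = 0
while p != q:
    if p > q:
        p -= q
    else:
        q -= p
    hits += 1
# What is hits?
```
Trace:
  p=11
  p=11, q=12
  p=11, q=12, hits=0
  p=11, q=1, hits=1
  p=10, q=1, hits=2
  p=9, q=1, hits=3
  p=8, q=1, hits=4
  p=7, q=1, hits=5
  p=6, q=1, hits=6
  p=5, q=1, hits=7
  p=4, q=1, hits=8
  p=3, q=1, hits=9
  p=2, q=1, hits=10
  p=1, q=1, hits=11

Final answer: 11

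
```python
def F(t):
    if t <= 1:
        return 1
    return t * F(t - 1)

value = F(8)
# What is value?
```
Call trace:
F(t=8)
  F(t=7)
    F(t=6)
      F(t=5)
        F(t=4)
          F(t=3)
            F(t=2)
              F(t=1)
              -> return 1
            -> return 2
          -> return 6
        -> return 24
      -> return 120
    -> return 720
  -> return 5040
-> return 40320

Final answer: 40320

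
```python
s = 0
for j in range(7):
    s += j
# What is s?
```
Trace:
  s=0
  s=0, j=0
  s=1, j=1
  s=3, j=2
  s=6, j=3
  s=10, j=4
  s=15, j=5
  s=21, j=6

Final answer: 21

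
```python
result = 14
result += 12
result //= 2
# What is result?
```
Trace:
  result=14
  result=26
  result=13

Final answer: 13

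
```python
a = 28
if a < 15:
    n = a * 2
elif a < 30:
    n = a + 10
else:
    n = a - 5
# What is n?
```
Trace:
  a=28
  a=28, n=38

Final answer: 38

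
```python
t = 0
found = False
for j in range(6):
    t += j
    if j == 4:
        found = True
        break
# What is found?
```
Trace:
  t=0
  t=0, found=False
  t=0, found=False, j=0
  t=1, found=False, j=1
  t=3, found=False, j=2
  t=6, found=False, j=3
  t=10, found=True, j=4

Final answer: True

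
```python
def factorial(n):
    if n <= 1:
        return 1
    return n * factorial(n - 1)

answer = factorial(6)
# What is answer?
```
Call trace:
factorial(n=6)
  factorial(n=5)
    factorial(n=4)
      factorial(n=3)
        factorial(n=2)
          factorial(n=1)
          -> return 1
        -> return 2
      -> return 6
    -> return 24
  -> return 120
-> return 720

Final answer: 720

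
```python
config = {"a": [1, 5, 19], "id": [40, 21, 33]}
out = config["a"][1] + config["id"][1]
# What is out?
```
Trace:
  config={'a': [1, 5, 19], 'id': [40, 21, 33]}
  config={'a': [1, 5, 19], 'id': [40, 21, 33]}, out=26

Final answer: 26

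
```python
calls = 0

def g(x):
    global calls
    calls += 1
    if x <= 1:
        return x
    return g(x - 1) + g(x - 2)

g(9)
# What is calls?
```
Call trace (a repeated sub-call is expanded the first time; later identical calls just restate its return value):
g(x=9)
  g(x=8)
    g(x=7)
      g(x=6)
        g(x=5)
          g(x=4)
            g(x=3)
              g(x=2)
                g(x=1)
                -> return 1
                g(x=0)
                -> return 0
              -> return 1
              g(x=1)
              -> return 1
            -> return 2
            g(x=2) -> return 1  (same call as traced above)
          -> return 3
          g(x=3) -> return 2  (same call as traced above)
        -> return 5
        g(x=4) -> return 3  (same call as traced above)
      -> return 8
      g(x=5) -> return 5  (same call as traced above)
    -> return 13
    g(x=6) -> return 8  (same call as traced above)
  -> return 21
  g(x=7) -> return 13  (same call as traced above)
-> return 34

calls is incremented once per call, so count the calls in each subtree. Let C(x) = number of calls made by g(x).
C(0) = C(1) = 1 (base case, no recursion); C(x) = 1 + C(x - 1) + C(x - 2) otherwise.
C(2) = 1 + C(1) + C(0) = 1 + 1 + 1 = 3
C(3) = 1 + C(2) + C(1) = 1 + 3 + 1 = 5
C(4) = 1 + C(3) + C(2) = 1 + 5 + 3 = 9
C(5) = 1 + C(4) + C(3) = 1 + 9 + 5 = 15
C(6) = 1 + C(5) + C(4) = 1 + 15 + 9 = 25
C(7) = 1 + C(6) + C(5) = 1 + 25 + 15 = 41
C(8) = 1 + C(7) + C(6) = 1 + 41 + 25 = 67
C(9) = 1 + C(8) + C(7) = 1 + 67 + 41 = 109
calls = C(9) = 109

Final answer: 109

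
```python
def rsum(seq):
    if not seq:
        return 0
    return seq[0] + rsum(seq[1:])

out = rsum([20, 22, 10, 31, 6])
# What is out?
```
Call trace:
rsum(seq=[20, 22, 10, 31, 6])
  rsum(seq=[22, 10, 31, 6])
    rsum(seq=[10, 31, 6])
      rsum(seq=[31, 6])
        rsum(seq=[6])
          rsum(seq=[])
          -> return 0
        -> return 6
      -> return 37
    -> return 47
  -> return 69
-> return 89

Final answer: 89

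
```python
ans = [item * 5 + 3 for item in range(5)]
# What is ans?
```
Trace:
  item=0
  item=1
  item=2
  item=3
  item=4
  ans=[3, 8, 13, 18, 23]

Final answer: [3, 8, 13, 18, 23]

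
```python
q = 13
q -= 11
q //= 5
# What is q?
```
Trace:
  q=13
  q=2
  q=0

Final answer: 0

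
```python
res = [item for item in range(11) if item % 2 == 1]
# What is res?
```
Trace:
  item=0
  item=1
  item=2
  item=3
  item=4
  item=5
  item=6
  item=7
  item=8
  item=9
  item=10
  res=[1, 3, 5, 7, 9]

Final answer: [1, 3, 5, 7, 9]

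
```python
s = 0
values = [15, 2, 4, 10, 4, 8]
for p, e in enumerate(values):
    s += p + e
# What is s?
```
Trace:
  s=0
  s=15, p=0, e=15
  s=18, p=1, e=2
  s=24, p=2, e=4
  s=37, p=3, e=10
  s=45, p=4, e=4
  s=58, p=5, e=8

Final answer: 58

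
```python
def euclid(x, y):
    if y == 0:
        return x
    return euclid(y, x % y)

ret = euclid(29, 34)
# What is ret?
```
Call trace:
euclid(x=29, y=34)
  euclid(x=34, y=29)
    euclid(x=29, y=5)
      euclid(x=5, y=4)
        euclid(x=4, y=1)
          euclid(x=1, y=0)
          -> return 1
        -> return 1
      -> return 1
    -> return 1
  -> return 1
-> return 1

Final answer: 1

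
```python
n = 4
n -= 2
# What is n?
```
Trace:
  n=4
  n=2

Final answer: 2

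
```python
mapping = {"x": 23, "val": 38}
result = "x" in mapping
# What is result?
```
Trace:
  mapping={'x': 23, 'val': 38}
  mapping={'x': 23, 'val': 38}, result=True

Final answer: True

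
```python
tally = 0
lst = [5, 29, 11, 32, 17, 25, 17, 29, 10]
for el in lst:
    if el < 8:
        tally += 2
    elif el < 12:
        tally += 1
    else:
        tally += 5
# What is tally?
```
Trace:
  tally=0
  tally=2, el=5
  tally=7, el=29
  tally=8, el=11
  tally=13, el=32
  tally=18, el=17
  tally=23, el=25
  tally=28, el=17
  tally=33, el=29
  tally=34, el=10

Final answer: 34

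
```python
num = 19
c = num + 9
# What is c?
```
Trace:
  num=19
  num=19, c=28

Final answer: 28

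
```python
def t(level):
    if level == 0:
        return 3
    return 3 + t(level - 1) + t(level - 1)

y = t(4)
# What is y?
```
Call trace (a repeated sub-call is expanded the first time; later identical calls just restate its return value):
t(level=4)
  t(level=3)
    t(level=2)
      t(level=1)
        t(level=0)
        -> return 3
        t(level=0)
        -> return 3
      -> return 9
      t(level=1) -> return 9  (same call as traced above)
    -> return 21
    t(level=2) -> return 21  (same call as traced above)
  -> return 45
  t(level=3) -> return 45  (same call as traced above)
-> return 93

Final answer: 93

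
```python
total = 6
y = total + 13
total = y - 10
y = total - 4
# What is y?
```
Trace:
  total=6
  total=6, y=19
  total=9, y=19
  total=9, y=5

Final answer: 5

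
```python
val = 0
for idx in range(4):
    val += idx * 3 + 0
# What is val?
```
Trace:
  val=0
  val=0, idx=0
  val=3, idx=1
  val=9, idx=2
  val=18, idx=3

Final answer: 18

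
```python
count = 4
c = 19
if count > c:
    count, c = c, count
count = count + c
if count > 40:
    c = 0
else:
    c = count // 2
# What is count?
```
Trace:
  count=4
  count=4, c=19
  count=4, c=19
  count=23, c=19
  count=23, c=11

Final answer: 23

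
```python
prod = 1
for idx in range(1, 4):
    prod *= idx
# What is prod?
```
Trace:
  prod=1
  prod=1, idx=1
  prod=2, idx=2
  prod=6, idx=3

Final answer: 6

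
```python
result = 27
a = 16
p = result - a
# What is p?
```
Trace:
  result=27
  result=27, a=16
  result=27, a=16, p=11

Final answer: 11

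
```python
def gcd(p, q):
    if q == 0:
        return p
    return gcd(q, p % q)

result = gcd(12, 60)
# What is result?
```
Call trace:
gcd(p=12, q=60)
  gcd(p=60, q=12)
    gcd(p=12, q=0)
    -> return 12
  -> return 12
-> return 12

Final answer: 12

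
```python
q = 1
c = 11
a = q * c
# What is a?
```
Trace:
  q=1
  q=1, c=11
  q=1, c=11, a=11

Final answer: 11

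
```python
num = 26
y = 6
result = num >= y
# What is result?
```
Trace:
  num=26
  num=26, y=6
  num=26, y=6, result=True

Final answer: True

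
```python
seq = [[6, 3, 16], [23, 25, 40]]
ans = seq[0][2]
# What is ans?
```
Trace:
  seq=[[6, 3, 16], [23, 25, 40]]
  seq=[[6, 3, 16], [23, 25, 40]], ans=16

Final answer: 16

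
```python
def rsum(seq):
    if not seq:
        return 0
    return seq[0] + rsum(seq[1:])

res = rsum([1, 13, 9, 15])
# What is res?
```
Call trace:
rsum(seq=[1, 13, 9, 15])
  rsum(seq=[13, 9, 15])
    rsum(seq=[9, 15])
      rsum(seq=[15])
        rsum(seq=[])
        -> return 0
      -> return 15
    -> return 24
  -> return 37
-> return 38

Final answer: 38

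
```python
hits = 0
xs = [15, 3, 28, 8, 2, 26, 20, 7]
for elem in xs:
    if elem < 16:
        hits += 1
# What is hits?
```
Trace:
  hits=0
  hits=1, elem=15
  hits=2, elem=3
  hits=2, elem=28
  hits=3, elem=8
  hits=4, elem=2
  hits=4, elem=26
  hits=4, elem=20
  hits=5, elem=7

Final answer: 5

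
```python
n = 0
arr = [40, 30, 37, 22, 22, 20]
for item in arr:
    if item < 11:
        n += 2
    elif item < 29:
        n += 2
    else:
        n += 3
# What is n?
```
Trace:
  n=0
  n=3, item=40
  n=6, item=30
  n=9, item=37
  n=11, item=22
  n=13, item=22
  n=15, item=20

Final answer: 15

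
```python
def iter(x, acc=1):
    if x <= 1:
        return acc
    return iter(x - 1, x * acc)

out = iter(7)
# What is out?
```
Call trace:
iter(x=7, acc=1)
  iter(x=6, acc=7)
    iter(x=5, acc=42)
      iter(x=4, acc=210)
        iter(x=3, acc=840)
          iter(x=2, acc=2520)
            iter(x=1, acc=5040)
            -> return 5040
          -> return 5040
        -> return 5040
      -> return 5040
    -> return 5040
  -> return 5040
-> return 5040

Final answer: 5040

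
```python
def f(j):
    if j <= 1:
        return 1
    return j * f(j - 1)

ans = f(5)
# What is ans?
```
Call trace:
f(j=5)
  f(j=4)
    f(j=3)
      f(j=2)
        f(j=1)
        -> return 1
      -> return 2
    -> return 6
  -> return 24
-> return 120

Final answer: 120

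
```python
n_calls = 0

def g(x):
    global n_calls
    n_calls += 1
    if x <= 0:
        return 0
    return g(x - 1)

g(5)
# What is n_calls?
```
Call trace:
g(x=5)
  g(x=4)
    g(x=3)
      g(x=2)
        g(x=1)
          g(x=0)
          -> return 0
        -> return 0
      -> return 0
    -> return 0
  -> return 0
-> return 0

n_calls is incremented once per call. g is entered once for each x = 5, 4, 3, 2, 1, 0 (the x <= 0 call returns without recursing), i.e. 5 + 1 calls.
n_calls = 6

Final answer: 6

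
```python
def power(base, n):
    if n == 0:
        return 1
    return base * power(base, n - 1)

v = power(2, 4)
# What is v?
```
Call trace:
power(base=2, n=4)
  power(base=2, n=3)
    power(base=2, n=2)
      power(base=2, n=1)
        power(base=2, n=0)
        -> return 1
      -> return 2
    -> return 4
  -> return 8
-> return 16

Final answer: 16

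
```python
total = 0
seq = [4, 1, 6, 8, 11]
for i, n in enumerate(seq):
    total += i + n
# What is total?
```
Trace:
  total=0
  total=4, i=0, n=4
  total=6, i=1, n=1
  total=14, i=2, n=6
  total=25, i=3, n=8
  total=40, i=4, n=11

Final answer: 40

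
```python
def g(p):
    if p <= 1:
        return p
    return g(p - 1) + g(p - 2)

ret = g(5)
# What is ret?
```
Call trace (a repeated sub-call is expanded the first time; later identical calls just restate its return value):
g(p=5)
  g(p=4)
    g(p=3)
      g(p=2)
        g(p=1)
        -> return 1
        g(p=0)
        -> return 0
      -> return 1
      g(p=1)
      -> return 1
    -> return 2
    g(p=2) -> return 1  (same call as traced above)
  -> return 3
  g(p=3) -> return 2  (same call as traced above)
-> return 5

Final answer: 5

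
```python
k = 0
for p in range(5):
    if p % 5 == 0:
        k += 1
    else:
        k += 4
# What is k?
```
Trace:
  k=0
  k=1, p=0
  k=5, p=1
  k=9, p=2
  k=13, p=3
  k=17, p=4

Final answer: 17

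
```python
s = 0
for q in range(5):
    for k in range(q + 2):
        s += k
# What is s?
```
Trace:
  s=0
  s=0, q=0, k=0
  s=1, q=0, k=1
  s=1, q=1, k=0
  s=2, q=1, k=1
  s=4, q=1, k=2
  s=4, q=2, k=0
  s=5, q=2, k=1
  s=7, q=2, k=2
  s=10, q=2, k=3
  s=10, q=3, k=0
  s=11, q=3, k=1
  s=13, q=3, k=2
  s=16, q=3, k=3
  s=20, q=3, k=4
  s=20, q=4, k=0
  s=21, q=4, k=1
  s=23, q=4, k=2
  s=26, q=4, k=3
  s=30, q=4, k=4
  s=35, q=4, k=5

Final answer: 35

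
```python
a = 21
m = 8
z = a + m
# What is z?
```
Trace:
  a=21
  a=21, m=8
  a=21, m=8, z=29

Final answer: 29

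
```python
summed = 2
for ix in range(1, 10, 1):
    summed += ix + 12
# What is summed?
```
Trace:
  summed=2
  summed=15, ix=1
  summed=29, ix=2
  summed=44, ix=3
  summed=60, ix=4
  summed=77, ix=5
  summed=95, ix=6
  summed=114, ix=7
  summed=134, ix=8
  summed=155, ix=9

Final answer: 155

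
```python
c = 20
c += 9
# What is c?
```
Trace:
  c=20
  c=29

Final answer: 29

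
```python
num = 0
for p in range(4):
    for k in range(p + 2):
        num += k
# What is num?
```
Trace:
  num=0
  num=0, p=0, k=0
  num=1, p=0, k=1
  num=1, p=1, k=0
  num=2, p=1, k=1
  num=4, p=1, k=2
  num=4, p=2, k=0
  num=5, p=2, k=1
  num=7, p=2, k=2
  num=10, p=2, k=3
  num=10, p=3, k=0
  num=11, p=3, k=1
  num=13, p=3, k=2
  num=16, p=3, k=3
  num=20, p=3, k=4

Final answer: 20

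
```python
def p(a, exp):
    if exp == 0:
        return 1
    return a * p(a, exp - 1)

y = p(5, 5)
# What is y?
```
Call trace:
p(a=5, exp=5)
  p(a=5, exp=4)
    p(a=5, exp=3)
      p(a=5, exp=2)
        p(a=5, exp=1)
          p(a=5, exp=0)
          -> return 1
        -> return 5
      -> return 25
    -> return 125
  -> return 625
-> return 3125

Final answer: 3125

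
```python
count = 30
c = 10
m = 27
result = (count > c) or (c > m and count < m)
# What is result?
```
Trace:
  count=30
  count=30, c=10
  count=30, c=10, m=27
  count=30, c=10, m=27, result=True

Final answer: True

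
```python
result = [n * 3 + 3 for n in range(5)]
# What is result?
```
Trace:
  n=0
  n=1
  n=2
  n=3
  n=4
  result=[3, 6, 9, 12, 15]

Final answer: [3, 6, 9, 12, 15]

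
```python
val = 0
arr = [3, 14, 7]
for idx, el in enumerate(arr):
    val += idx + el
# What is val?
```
Trace:
  val=0
  val=3, idx=0, el=3
  val=18, idx=1, el=14
  val=27, idx=2, el=7

Final answer: 27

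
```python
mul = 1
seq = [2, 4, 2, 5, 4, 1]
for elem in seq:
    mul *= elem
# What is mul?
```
Trace:
  mul=1
  mul=2, elem=2
  mul=8, elem=4
  mul=16, elem=2
  mul=80, elem=5
  mul=320, elem=4
  mul=320, elem=1

Final answer: 320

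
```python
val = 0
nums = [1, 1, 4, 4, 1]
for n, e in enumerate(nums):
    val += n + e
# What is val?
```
Trace:
  val=0
  val=1, n=0, e=1
  val=3, n=1, e=1
  val=9, n=2, e=4
  val=16, n=3, e=4
  val=21, n=4, e=1

Final answer: 21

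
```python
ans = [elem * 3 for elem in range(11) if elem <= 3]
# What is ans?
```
Trace:
  elem=0
  elem=1
  elem=2
  elem=3
  elem=4
  elem=5
  elem=6
  elem=7
  elem=8
  elem=9
  elem=10
  ans=[0, 3, 6, 9]

Final answer: [0, 3, 6, 9]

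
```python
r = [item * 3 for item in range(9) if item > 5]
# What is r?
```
Trace:
  item=0
  item=1
  item=2
  item=3
  item=4
  item=5
  item=6
  item=7
  item=8
  r=[18, 21, 24]

Final answer: [18, 21, 24]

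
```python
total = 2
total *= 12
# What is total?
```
Trace:
  total=2
  total=24

Final answer: 24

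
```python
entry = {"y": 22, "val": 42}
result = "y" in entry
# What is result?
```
Trace:
  entry={'y': 22, 'val': 42}
  entry={'y': 22, 'val': 42}, result=True

Final answer: True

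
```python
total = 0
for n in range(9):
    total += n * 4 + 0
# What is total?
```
Trace:
  total=0
  total=0, n=0
  total=4, n=1
  total=12, n=2
  total=24, n=3
  total=40, n=4
  total=60, n=5
  total=84, n=6
  total=112, n=7
  total=144, n=8

Final answer: 144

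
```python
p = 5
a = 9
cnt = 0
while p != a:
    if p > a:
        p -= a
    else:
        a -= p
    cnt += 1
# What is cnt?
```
Trace:
  p=5
  p=5, a=9
  p=5, a=9, cnt=0
  p=5, a=4, cnt=1
  p=1, a=4, cnt=2
  p=1, a=3, cnt=3
  p=1, a=2, cnt=4
  p=1, a=1, cnt=5

Final answer: 5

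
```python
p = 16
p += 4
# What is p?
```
Trace:
  p=16
  p=20

Final answer: 20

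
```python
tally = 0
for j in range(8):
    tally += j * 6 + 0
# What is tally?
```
Trace:
  tally=0
  tally=0, j=0
  tally=6, j=1
  tally=18, j=2
  tally=36, j=3
  tally=60, j=4
  tally=90, j=5
  tally=126, j=6
  tally=168, j=7

Final answer: 168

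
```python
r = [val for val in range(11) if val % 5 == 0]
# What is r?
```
Trace:
  val=0
  val=1
  val=2
  val=3
  val=4
  val=5
  val=6
  val=7
  val=8
  val=9
  val=10
  r=[0, 5, 10]

Final answer: [0, 5, 10]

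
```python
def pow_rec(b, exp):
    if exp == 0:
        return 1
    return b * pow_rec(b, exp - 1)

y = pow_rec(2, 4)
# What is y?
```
Call trace:
pow_rec(b=2, exp=4)
  pow_rec(b=2, exp=3)
    pow_rec(b=2, exp=2)
      pow_rec(b=2, exp=1)
        pow_rec(b=2, exp=0)
        -> return 1
      -> return 2
    -> return 4
  -> return 8
-> return 16

Final answer: 16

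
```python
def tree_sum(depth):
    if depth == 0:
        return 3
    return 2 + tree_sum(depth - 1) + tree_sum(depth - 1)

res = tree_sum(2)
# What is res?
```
Call trace (a repeated sub-call is expanded the first time; later identical calls just restate its return value):
tree_sum(depth=2)
  tree_sum(depth=1)
    tree_sum(depth=0)
    -> return 3
    tree_sum(depth=0)
    -> return 3
  -> return 8
  tree_sum(depth=1) -> return 8  (same call as traced above)
-> return 18

Final answer: 18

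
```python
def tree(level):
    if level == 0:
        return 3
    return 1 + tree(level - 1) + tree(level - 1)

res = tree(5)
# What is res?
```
Call trace (a repeated sub-call is expanded the first time; later identical calls just restate its return value):
tree(level=5)
  tree(level=4)
    tree(level=3)
      tree(level=2)
        tree(level=1)
          tree(level=0)
          -> return 3
          tree(level=0)
          -> return 3
        -> return 7
        tree(level=1) -> return 7  (same call as traced above)
      -> return 15
      tree(level=2) -> return 15  (same call as traced above)
    -> return 31
    tree(level=3) -> return 31  (same call as traced above)
  -> return 63
  tree(level=4) -> return 63  (same call as traced above)
-> return 127

Final answer: 127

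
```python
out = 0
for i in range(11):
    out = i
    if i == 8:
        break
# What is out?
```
Trace:
  out=0
  out=0, i=0
  out=1, i=1
  out=2, i=2
  out=3, i=3
  out=4, i=4
  out=5, i=5
  out=6, i=6
  out=7, i=7
  out=8, i=8

Final answer: 8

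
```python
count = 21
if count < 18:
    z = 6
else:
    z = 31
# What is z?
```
Trace:
  count=21
  count=21, z=31

Final answer: 31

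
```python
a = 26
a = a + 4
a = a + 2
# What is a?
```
Trace:
  a=26
  a=30
  a=32

Final answer: 32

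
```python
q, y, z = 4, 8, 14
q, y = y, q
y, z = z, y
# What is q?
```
Trace:
  q=4, y=8, z=14
  q=8, y=4, z=14
  q=8, y=14, z=4

Final answer: 8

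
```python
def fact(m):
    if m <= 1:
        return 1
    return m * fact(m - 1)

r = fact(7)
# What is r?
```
Call trace:
fact(m=7)
  fact(m=6)
    fact(m=5)
      fact(m=4)
        fact(m=3)
          fact(m=2)
            fact(m=1)
            -> return 1
          -> return 2
        -> return 6
      -> return 24
    -> return 120
  -> return 720
-> return 5040

Final answer: 5040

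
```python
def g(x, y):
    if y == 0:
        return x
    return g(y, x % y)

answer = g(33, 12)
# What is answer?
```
Call trace:
g(x=33, y=12)
  g(x=12, y=9)
    g(x=9, y=3)
      g(x=3, y=0)
      -> return 3
    -> return 3
  -> return 3
-> return 3

Final answer: 3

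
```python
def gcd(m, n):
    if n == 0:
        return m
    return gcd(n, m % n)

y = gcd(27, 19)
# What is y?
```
Call trace:
gcd(m=27, n=19)
  gcd(m=19, n=8)
    gcd(m=8, n=3)
      gcd(m=3, n=2)
        gcd(m=2, n=1)
          gcd(m=1, n=0)
          -> return 1
        -> return 1
      -> return 1
    -> return 1
  -> return 1
-> return 1

Final answer: 1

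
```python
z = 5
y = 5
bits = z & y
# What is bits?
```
Trace:
  z=5
  z=5, y=5
  z=5, y=5, bits=5

Final answer: 5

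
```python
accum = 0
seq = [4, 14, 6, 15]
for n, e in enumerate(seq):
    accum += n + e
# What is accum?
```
Trace:
  accum=0
  accum=4, n=0, e=4
  accum=19, n=1, e=14
  accum=27, n=2, e=6
  accum=45, n=3, e=15

Final answer: 45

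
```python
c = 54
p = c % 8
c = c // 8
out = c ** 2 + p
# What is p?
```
Trace:
  c=54
  c=54, p=6
  c=6, p=6
  c=6, p=6, out=42

Final answer: 6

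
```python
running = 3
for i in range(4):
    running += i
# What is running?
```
Trace:
  running=3
  running=3, i=0
  running=4, i=1
  running=6, i=2
  running=9, i=3

Final answer: 9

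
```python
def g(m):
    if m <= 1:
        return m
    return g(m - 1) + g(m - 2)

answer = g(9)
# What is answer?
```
Call trace (a repeated sub-call is expanded the first time; later identical calls just restate its return value):
g(m=9)
  g(m=8)
    g(m=7)
      g(m=6)
        g(m=5)
          g(m=4)
            g(m=3)
              g(m=2)
                g(m=1)
                -> return 1
                g(m=0)
                -> return 0
              -> return 1
              g(m=1)
              -> return 1
            -> return 2
            g(m=2) -> return 1  (same call as traced above)
          -> return 3
          g(m=3) -> return 2  (same call as traced above)
        -> return 5
        g(m=4) -> return 3  (same call as traced above)
      -> return 8
      g(m=5) -> return 5  (same call as traced above)
    -> return 13
    g(m=6) -> return 8  (same call as traced above)
  -> return 21
  g(m=7) -> return 13  (same call as traced above)
-> return 34

Final answer: 34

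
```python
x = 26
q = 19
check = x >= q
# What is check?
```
Trace:
  x=26
  x=26, q=19
  x=26, q=19, check=True

Final answer: True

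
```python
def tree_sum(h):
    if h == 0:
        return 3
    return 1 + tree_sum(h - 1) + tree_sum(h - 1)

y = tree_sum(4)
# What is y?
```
Call trace (a repeated sub-call is expanded the first time; later identical calls just restate its return value):
tree_sum(h=4)
  tree_sum(h=3)
    tree_sum(h=2)
      tree_sum(h=1)
        tree_sum(h=0)
        -> return 3
        tree_sum(h=0)
        -> return 3
      -> return 7
      tree_sum(h=1) -> return 7  (same call as traced above)
    -> return 15
    tree_sum(h=2) -> return 15  (same call as traced above)
  -> return 31
  tree_sum(h=3) -> return 31  (same call as traced above)
-> return 63

Final answer: 63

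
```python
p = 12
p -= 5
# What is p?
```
Trace:
  p=12
  p=7

Final answer: 7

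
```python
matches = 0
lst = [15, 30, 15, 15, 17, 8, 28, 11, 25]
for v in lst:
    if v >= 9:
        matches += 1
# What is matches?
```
Trace:
  matches=0
  matches=1, v=15
  matches=2, v=30
  matches=3, v=15
  matches=4, v=15
  matches=5, v=17
  matches=5, v=8
  matches=6, v=28
  matches=7, v=11
  matches=8, v=25

Final answer: 8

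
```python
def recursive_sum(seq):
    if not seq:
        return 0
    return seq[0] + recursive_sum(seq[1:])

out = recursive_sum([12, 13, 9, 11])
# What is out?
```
Call trace:
recursive_sum(seq=[12, 13, 9, 11])
  recursive_sum(seq=[13, 9, 11])
    recursive_sum(seq=[9, 11])
      recursive_sum(seq=[11])
        recursive_sum(seq=[])
        -> return 0
      -> return 11
    -> return 20
  -> return 33
-> return 45

Final answer: 45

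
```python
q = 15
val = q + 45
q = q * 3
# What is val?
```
Trace:
  q=15
  q=15, val=60
  q=45, val=60

Final answer: 60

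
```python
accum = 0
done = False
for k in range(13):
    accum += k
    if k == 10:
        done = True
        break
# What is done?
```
Trace:
  accum=0
  accum=0, done=False
  accum=0, done=False, k=0
  accum=1, done=False, k=1
  accum=3, done=False, k=2
  accum=6, done=False, k=3
  accum=10, done=False, k=4
  accum=15, done=False, k=5
  accum=21, done=False, k=6
  accum=28, done=False, k=7
  accum=36, done=False, k=8
  accum=45, done=False, k=9
  accum=55, done=True, k=10

Final answer: True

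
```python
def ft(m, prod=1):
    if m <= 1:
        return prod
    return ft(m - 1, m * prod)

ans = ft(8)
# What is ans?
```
Call trace:
ft(m=8, prod=1)
  ft(m=7, prod=8)
    ft(m=6, prod=56)
      ft(m=5, prod=336)
        ft(m=4, prod=1680)
          ft(m=3, prod=6720)
            ft(m=2, prod=20160)
              ft(m=1, prod=40320)
              -> return 40320
            -> return 40320
          -> return 40320
        -> return 40320
      -> return 40320
    -> return 40320
  -> return 40320
-> return 40320

Final answer: 40320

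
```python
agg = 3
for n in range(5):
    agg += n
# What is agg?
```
Trace:
  agg=3
  agg=3, n=0
  agg=4, n=1
  agg=6, n=2
  agg=9, n=3
  agg=13, n=4

Final answer: 13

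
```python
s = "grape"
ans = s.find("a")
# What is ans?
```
Trace:
  s='grape'
  s='grape', ans=2

Final answer: 2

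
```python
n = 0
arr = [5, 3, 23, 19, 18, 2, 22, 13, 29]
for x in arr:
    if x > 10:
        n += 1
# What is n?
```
Trace:
  n=0
  n=0, x=5
  n=0, x=3
  n=1, x=23
  n=2, x=19
  n=3, x=18
  n=3, x=2
  n=4, x=22
  n=5, x=13
  n=6, x=29

Final answer: 6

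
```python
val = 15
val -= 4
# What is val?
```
Trace:
  val=15
  val=11

Final answer: 11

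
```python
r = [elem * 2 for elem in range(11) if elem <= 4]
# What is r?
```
Trace:
  elem=0
  elem=1
  elem=2
  elem=3
  elem=4
  elem=5
  elem=6
  elem=7
  elem=8
  elem=9
  elem=10
  r=[0, 2, 4, 6, 8]

Final answer: [0, 2, 4, 6, 8]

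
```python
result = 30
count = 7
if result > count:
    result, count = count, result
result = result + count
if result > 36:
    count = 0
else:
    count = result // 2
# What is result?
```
Trace:
  result=30
  result=30, count=7
  result=7, count=30
  result=37, count=30
  result=37, count=0

Final answer: 37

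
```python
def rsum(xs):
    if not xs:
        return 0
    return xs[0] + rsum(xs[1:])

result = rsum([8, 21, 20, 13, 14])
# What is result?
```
Call trace:
rsum(xs=[8, 21, 20, 13, 14])
  rsum(xs=[21, 20, 13, 14])
    rsum(xs=[20, 13, 14])
      rsum(xs=[13, 14])
        rsum(xs=[14])
          rsum(xs=[])
          -> return 0
        -> return 14
      -> return 27
    -> return 47
  -> return 68
-> return 76

Final answer: 76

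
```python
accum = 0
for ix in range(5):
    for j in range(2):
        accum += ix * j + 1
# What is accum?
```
Trace:
  accum=0
  accum=1, ix=0, j=0
  accum=2, ix=0, j=1
  accum=3, ix=1, j=0
  accum=5, ix=1, j=1
  accum=6, ix=2, j=0
  accum=9, ix=2, j=1
  accum=10, ix=3, j=0
  accum=14, ix=3, j=1
  accum=15, ix=4, j=0
  accum=20, ix=4, j=1

Final answer: 20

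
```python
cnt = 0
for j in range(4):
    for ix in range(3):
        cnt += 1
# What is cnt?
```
Trace:
  cnt=0
  cnt=1, j=0, ix=0
  cnt=2, j=0, ix=1
  cnt=3, j=0, ix=2
  cnt=4, j=1, ix=0
  cnt=5, j=1, ix=1
  cnt=6, j=1, ix=2
  cnt=7, j=2, ix=0
  cnt=8, j=2, ix=1
  cnt=9, j=2, ix=2
  cnt=10, j=3, ix=0
  cnt=11, j=3, ix=1
  cnt=12, j=3, ix=2

Final answer: 12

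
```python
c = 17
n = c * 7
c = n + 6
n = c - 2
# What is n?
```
Trace:
  c=17
  c=17, n=119
  c=125, n=119
  c=125, n=123

Final answer: 123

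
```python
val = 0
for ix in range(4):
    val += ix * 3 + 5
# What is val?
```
Trace:
  val=0
  val=5, ix=0
  val=13, ix=1
  val=24, ix=2
  val=38, ix=3

Final answer: 38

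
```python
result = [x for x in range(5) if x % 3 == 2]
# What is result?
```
Trace:
  x=0
  x=1
  x=2
  x=3
  x=4
  result=[2]

Final answer: [2]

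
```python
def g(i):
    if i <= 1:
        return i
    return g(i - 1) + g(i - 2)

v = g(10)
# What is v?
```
Call trace (a repeated sub-call is expanded the first time; later identical calls just restate its return value):
g(i=10)
  g(i=9)
    g(i=8)
      g(i=7)
        g(i=6)
          g(i=5)
            g(i=4)
              g(i=3)
                g(i=2)
                  g(i=1)
                  -> return 1
                  g(i=0)
                  -> return 0
                -> return 1
                g(i=1)
                -> return 1
              -> return 2
              g(i=2) -> return 1  (same call as traced above)
            -> return 3
            g(i=3) -> return 2  (same call as traced above)
          -> return 5
          g(i=4) -> return 3  (same call as traced above)
        -> return 8
        g(i=5) -> return 5  (same call as traced above)
      -> return 13
      g(i=6) -> return 8  (same call as traced above)
    -> return 21
    g(i=7) -> return 13  (same call as traced above)
  -> return 34
  g(i=8) -> return 21  (same call as traced above)
-> return 55

Final answer: 55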